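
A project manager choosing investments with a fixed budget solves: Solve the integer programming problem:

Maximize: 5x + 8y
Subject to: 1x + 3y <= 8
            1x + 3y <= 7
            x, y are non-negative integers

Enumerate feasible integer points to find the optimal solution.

Constraint 1: 1x + 3y <= 8
Constraint 2: 1x + 3y <= 7
Feasible x range (need y >= 0): 0 <= x <= min(8/1, 7/1) => x in {0, ..., 7}.
Enumerate feasible integer points row by row (the coefficient of y is 8 > 0, so for each x the largest feasible y gives the best value):
  x = 0: y <= min((8 - 1*0)/3, (7 - 1*0)/3) => y in {0, ..., 2}; best 5*0 + 8*2 = 16
  x = 1: y <= min((8 - 1*1)/3, (7 - 1*1)/3) => y in {0, ..., 2}; best 5*1 + 8*2 = 21
  x = 2: y <= min((8 - 1*2)/3, (7 - 1*2)/3) => y in {0, ..., 1}; best 5*2 + 8*1 = 18
  x = 3: y <= min((8 - 1*3)/3, (7 - 1*3)/3) => y in {0, ..., 1}; best 5*3 + 8*1 = 23
  x = 4: y <= min((8 - 1*4)/3, (7 - 1*4)/3) => y in {0, ..., 1}; best 5*4 + 8*1 = 28
  x = 5: y <= min((8 - 1*5)/3, (7 - 1*5)/3) => y in {0}; best 5*5 + 8*0 = 25
  x = 6: y <= min((8 - 1*6)/3, (7 - 1*6)/3) => y in {0}; best 5*6 + 8*0 = 30
  x = 7: y <= min((8 - 1*7)/3, (7 - 1*7)/3) => y in {0}; best 5*7 + 8*0 = 35
The maximum 5x + 8y = 35 is achieved at x = 7, y = 0.
Check: 1*7 + 3*0 = 7 <= 8 and 1*7 + 3*0 = 7 <= 7.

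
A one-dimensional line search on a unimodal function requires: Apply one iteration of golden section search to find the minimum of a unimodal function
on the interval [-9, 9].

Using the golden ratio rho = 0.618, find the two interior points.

Golden section search on [-9, 9].
Golden ratio rho = 0.618 (approx).
Interior points:
  x_1 = -9 + (1-0.618)*18 = -2.1240
  x_2 = -9 + 0.618*18 = 2.1240
Compare f(x_1) and f(x_2) to determine which subinterval to keep.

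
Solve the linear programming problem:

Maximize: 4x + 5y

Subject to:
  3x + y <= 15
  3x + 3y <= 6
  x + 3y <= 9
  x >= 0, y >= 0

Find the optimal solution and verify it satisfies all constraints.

Feasible vertices: (0, 0), (0, 2), (2, 0)
Objective 4x + 5y at each vertex:
  (0, 0): 0
  (0, 2): 10
  (2, 0): 8
Maximum is 10 at (0, 2).
Verify constraints at (x, y) = (0, 2):
  3*0 + 1*2 = 2 <= 15
  3*0 + 3*2 = 6 <= 6 (active)
  1*0 + 3*2 = 6 <= 9
  x = 0 >= 0, y = 2 >= 0. All constraints satisfied.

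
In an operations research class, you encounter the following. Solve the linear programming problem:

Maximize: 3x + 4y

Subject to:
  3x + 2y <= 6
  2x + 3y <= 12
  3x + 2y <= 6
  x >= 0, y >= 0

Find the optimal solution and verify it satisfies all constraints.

Feasible vertices: (0, 0), (0, 3), (2, 0)
Objective 3x + 4y at each vertex:
  (0, 0): 0
  (0, 3): 12
  (2, 0): 6
Maximum is 12 at (0, 3).
Verify constraints at (x, y) = (0, 3):
  3*0 + 2*3 = 6 <= 6 (active)
  2*0 + 3*3 = 9 <= 12
  3*0 + 2*3 = 6 <= 6 (active)
  x = 0 >= 0, y = 3 >= 0. All constraints satisfied.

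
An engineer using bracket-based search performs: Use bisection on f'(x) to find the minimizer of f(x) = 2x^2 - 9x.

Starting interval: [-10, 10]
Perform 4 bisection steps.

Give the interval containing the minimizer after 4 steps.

Finding critical point of f(x) = 2x^2 - 9x using bisection on f'(x) = 4x + -9.
f'(x) = 0 when x = 9/4.
Starting interval: [-10, 10]
Step 1: mid = 0, f'(mid) = -9, new interval = [0, 10]
Step 2: mid = 5, f'(mid) = 11, new interval = [0, 5]
Step 3: mid = 5/2, f'(mid) = 1, new interval = [0, 5/2]
Step 4: mid = 5/4, f'(mid) = -4, new interval = [5/4, 5/2]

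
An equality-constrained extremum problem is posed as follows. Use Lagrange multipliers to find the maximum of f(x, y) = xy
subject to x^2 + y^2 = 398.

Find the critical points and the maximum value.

Lagrange conditions: y = 2*lambda*x and x = 2*lambda*y
If x = 0 then y = 0, violating the constraint, so x, y != 0.
Dividing: y/x = x/y => x^2 = y^2 => y = x or y = -x
Constraint: 2x^2 = 398 => x^2 = 199 => x = +/-sqrt(199)
Critical points: (sqrt(199), sqrt(199)), (-sqrt(199), -sqrt(199)), (sqrt(199), -sqrt(199)), (-sqrt(199), sqrt(199))
  y = x:  xy = x^2 = 199  at (sqrt(199), sqrt(199)) and (-sqrt(199), -sqrt(199))
  y = -x: xy = -x^2 = -199 at (sqrt(199), -sqrt(199)) and (-sqrt(199), sqrt(199))
Maximum xy = 199 at (sqrt(199), sqrt(199)) and (-sqrt(199), -sqrt(199))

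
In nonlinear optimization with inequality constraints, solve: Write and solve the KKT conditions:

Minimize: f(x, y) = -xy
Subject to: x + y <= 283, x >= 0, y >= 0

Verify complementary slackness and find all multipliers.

Problem: min -xy s.t. x + y <= 283 (multiplier lambda), x >= 0 (mu_x), y >= 0 (mu_y)
KKT stationarity: -y + lambda - mu_x = 0, -x + lambda - mu_y = 0, with lambda, mu_x, mu_y >= 0
Complementary slackness: lambda*(x + y - 283) = 0, mu_x*x = 0, mu_y*y = 0
If lambda = 0: y = -mu_x <= 0 and x = -mu_y <= 0 force x = y = 0 with f = 0; but x = y = 283/2 is feasible with f = -80089/4 < 0, so this is not the minimum. Hence lambda > 0 and x + y = 283.
Try x > 0, y > 0 (so mu_x = mu_y = 0): y = lambda, x = lambda => x = y = lambda
x + y = 283 => 2*lambda = 283 => lambda = 283/2
x* = y* = 283/2 > 0, consistent with mu_x = mu_y = 0.
(Any feasible point with x = 0 or y = 0 has f = 0 > -80089/4, so the minimum is not on those boundaries.)
min(-xy) = -80089/4 (i.e. max xy = 80089/4)
Multipliers: lambda = 283/2, mu_x = 0, mu_y = 0
Complementary slackness: lambda*(x + y - 283) = 283/2*(283/2 + 283/2 - 283) = 0, mu_x*x = 0*283/2 = 0, mu_y*y = 0*283/2 = 0. Satisfied.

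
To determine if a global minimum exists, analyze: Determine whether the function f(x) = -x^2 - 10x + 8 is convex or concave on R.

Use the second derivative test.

f(x) = -x^2 - 10x + 8
f'(x) = -2x - 10
f''(x) = -2
Since f''(x) = -2 < 0 for all x, f is concave on R.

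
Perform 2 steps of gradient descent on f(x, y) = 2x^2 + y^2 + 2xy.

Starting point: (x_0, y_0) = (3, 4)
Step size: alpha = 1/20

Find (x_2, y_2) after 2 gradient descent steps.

f(x,y) = 2x^2 + y^2 + 2xy
grad_x = 4x + 2y, grad_y = 2y + 2x
Step 1: grad = (20, 14), (2, 33/10)
Step 2: grad = (73/5, 53/5), (127/100, 277/100)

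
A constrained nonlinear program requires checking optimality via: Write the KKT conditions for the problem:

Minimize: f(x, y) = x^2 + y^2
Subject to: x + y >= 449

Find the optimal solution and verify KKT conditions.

KKT conditions for min x^2 + y^2 s.t. x + y >= 449:
Stationarity: 2x = mu, 2y = mu
So x = y = mu/2.
Complementary slackness: mu*(x + y - 449) = 0
Primal feasibility: x + y >= 449; dual feasibility: mu >= 0
If mu = 0 then x = y = 0, but 0 + 0 < 449 is infeasible, so the constraint is active.
Constraint active: x + y = 2*(mu/2) = 449 => mu = 449
x = y = 449/2, f = 201601/2
Verify: stationarity 2*(449/2) = 449 = mu; primal 449/2 + 449/2 = 449 >= 449; dual mu = 449 >= 0; complementary slackness 449*(449 - 449) = 0. All KKT conditions hold.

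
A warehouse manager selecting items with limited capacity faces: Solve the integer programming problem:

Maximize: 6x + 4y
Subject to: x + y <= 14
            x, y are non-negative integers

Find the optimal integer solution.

Objective: 6x + 4y, constraint: x + y <= 14
Coefficient of x is 6 >= coefficient of y is 4, so allocate the entire budget to x.
Optimal: x = 14, y = 0, value = 84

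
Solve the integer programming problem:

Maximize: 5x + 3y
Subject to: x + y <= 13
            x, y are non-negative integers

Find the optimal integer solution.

Objective: 5x + 3y, constraint: x + y <= 13
Coefficient of x is 5 >= coefficient of y is 3, so allocate the entire budget to x.
Optimal: x = 13, y = 0, value = 65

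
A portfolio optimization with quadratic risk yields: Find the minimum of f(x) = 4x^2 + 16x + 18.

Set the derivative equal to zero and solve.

f(x) = 4x^2 + 16x + 18
f'(x) = 8x + (16) = 0
x = -16/8 = -2
f(-2) = 2
Since f''(x) = 8 > 0, this is a minimum.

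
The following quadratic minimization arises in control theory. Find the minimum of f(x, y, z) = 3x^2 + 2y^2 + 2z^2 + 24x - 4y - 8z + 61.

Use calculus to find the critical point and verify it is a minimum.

f(x,y,z) = 3x^2 + 2y^2 + 2z^2 + 24x - 4y - 8z + 61
df/dx = 6x + (24) = 0 => x = -4
df/dy = 4y + (-4) = 0 => y = 1
df/dz = 4z + (-8) = 0 => z = 2
f(-4,1,2) = 3*(-4)^2 + 2*(1)^2 + 2*(2)^2 + 24*(-4) + -4*(1) + -8*(2) + 61 = 3
Hessian is diagonal with entries 6, 4, 4 > 0, confirmed minimum.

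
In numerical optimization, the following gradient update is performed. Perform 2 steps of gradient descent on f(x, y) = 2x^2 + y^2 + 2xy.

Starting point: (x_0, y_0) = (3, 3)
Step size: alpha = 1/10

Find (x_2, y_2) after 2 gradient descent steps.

f(x,y) = 2x^2 + y^2 + 2xy
grad_x = 4x + 2y, grad_y = 2y + 2x
Step 1: grad = (18, 12), (6/5, 9/5)
Step 2: grad = (42/5, 6), (9/25, 6/5)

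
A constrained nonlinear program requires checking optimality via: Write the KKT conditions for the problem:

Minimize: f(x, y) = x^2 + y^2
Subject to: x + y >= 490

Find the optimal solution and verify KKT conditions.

KKT conditions for min x^2 + y^2 s.t. x + y >= 490:
Stationarity: 2x = mu, 2y = mu
So x = y = mu/2.
Complementary slackness: mu*(x + y - 490) = 0
Primal feasibility: x + y >= 490; dual feasibility: mu >= 0
If mu = 0 then x = y = 0, but 0 + 0 < 490 is infeasible, so the constraint is active.
Constraint active: x + y = 2*(mu/2) = 490 => mu = 490
x = y = 245, f = 120050
Verify: stationarity 2*245 = 490 = mu; primal 245 + 245 = 490 >= 490; dual mu = 490 >= 0; complementary slackness 490*(490 - 490) = 0. All KKT conditions hold.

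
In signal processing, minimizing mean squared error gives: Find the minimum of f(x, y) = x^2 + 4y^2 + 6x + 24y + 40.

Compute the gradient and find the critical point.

f(x,y) = x^2 + 4y^2 + 6x + 24y + 40
df/dx = 2x + (6) = 0  =>  x = -3
df/dy = 8y + (24) = 0  =>  y = -3
f(-3, -3) = 1*(-3)^2 + 4*(-3)^2 + 6*(-3) + 24*(-3) + 40 = -5
Hessian is diagonal with entries 2, 8 > 0, so this is a minimum.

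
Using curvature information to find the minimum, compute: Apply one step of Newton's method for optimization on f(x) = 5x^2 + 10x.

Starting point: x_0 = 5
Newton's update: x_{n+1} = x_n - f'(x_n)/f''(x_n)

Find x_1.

f(x) = 5x^2 + 10x
f'(x) = 10x + (10), f''(x) = 10
Newton step: x_1 = x_0 - f'(x_0)/f''(x_0)
f'(5) = 60
x_1 = 5 - 60/10 = -1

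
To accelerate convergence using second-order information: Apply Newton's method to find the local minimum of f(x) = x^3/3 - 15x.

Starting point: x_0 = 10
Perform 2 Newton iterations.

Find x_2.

f(x) = x^3/3 - 15x
f'(x) = x^2 - 15, f''(x) = 2x
Newton update: x_{n+1} = x_n - (x_n^2 - 15)/(2*x_n)
Step 1: x_0 = 10, f'=85, f''=20, x_1 = 23/4
Step 2: x_1 = 23/4, f'=289/16, f''=23/2, x_2 = 769/184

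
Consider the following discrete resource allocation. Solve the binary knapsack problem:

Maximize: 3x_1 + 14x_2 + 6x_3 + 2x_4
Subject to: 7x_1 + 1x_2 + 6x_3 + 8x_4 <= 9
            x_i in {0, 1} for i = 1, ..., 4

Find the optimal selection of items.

Items: item 1 (v=3, w=7), item 2 (v=14, w=1), item 3 (v=6, w=6), item 4 (v=2, w=8)
Capacity: 9
Checking all 16 subsets (w = total weight, v = total value):
  {}: w = 0, v = 0
  {1}: w = 7, v = 3
  {2}: w = 1, v = 14
  {3}: w = 6, v = 6
  {4}: w = 8, v = 2
  {1, 2}: w = 8, v = 17
  {1, 3}: w = 13 > 9, infeasible
  {1, 4}: w = 15 > 9, infeasible
  {2, 3}: w = 7, v = 20
  {2, 4}: w = 9, v = 16
  {3, 4}: w = 14 > 9, infeasible
  {1, 2, 3}: w = 14 > 9, infeasible
  {1, 2, 4}: w = 16 > 9, infeasible
  {1, 3, 4}: w = 21 > 9, infeasible
  {2, 3, 4}: w = 15 > 9, infeasible
  {1, 2, 3, 4}: w = 22 > 9, infeasible
Best feasible subset: items [2, 3]
Total weight: 7 <= 9, total value: 20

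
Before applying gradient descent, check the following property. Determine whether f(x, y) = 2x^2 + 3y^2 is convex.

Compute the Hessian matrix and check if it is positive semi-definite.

f(x,y) = 2x^2 + 3y^2
Hessian H = [[4, 0], [0, 6]]
trace(H) = 10, det(H) = 24
Eigenvalues: (10 +/- sqrt(4)) / 2 = 6, 4
Since both eigenvalues > 0, f is convex.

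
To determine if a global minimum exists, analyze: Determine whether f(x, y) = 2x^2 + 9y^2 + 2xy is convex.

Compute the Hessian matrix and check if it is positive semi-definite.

f(x,y) = 2x^2 + 9y^2 + 2xy
Hessian H = [[4, 2], [2, 18]]
trace(H) = 22, det(H) = 68
Eigenvalues: (22 +/- sqrt(212)) / 2 = 18.28, 3.72
Since both eigenvalues > 0, f is convex.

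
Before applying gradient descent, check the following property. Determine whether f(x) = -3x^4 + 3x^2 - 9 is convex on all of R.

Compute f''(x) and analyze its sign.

f(x) = -3x^4 + 3x^2 - 9
f'(x) = -12x^3 + 6x
f''(x) = -36x^2 + 6
f''(x) = -36x^2 + 6 -> -inf as |x| -> inf
Therefore, f is not globally convex on R.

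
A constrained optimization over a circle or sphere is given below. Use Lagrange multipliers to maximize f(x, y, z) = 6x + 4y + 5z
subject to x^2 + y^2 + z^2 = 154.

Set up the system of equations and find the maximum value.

Lagrange conditions: 6 = 2*lambda*x, 4 = 2*lambda*y, 5 = 2*lambda*z
So x:6 = y:4 = z:5, i.e. x = 6t, y = 4t, z = 5t
Constraint: t^2*(6^2 + 4^2 + 5^2) = 154
  t^2 * 77 = 154  =>  t = sqrt(2)
Maximum = 6*6t + 4*4t + 5*5t = 77*sqrt(2) = sqrt(11858)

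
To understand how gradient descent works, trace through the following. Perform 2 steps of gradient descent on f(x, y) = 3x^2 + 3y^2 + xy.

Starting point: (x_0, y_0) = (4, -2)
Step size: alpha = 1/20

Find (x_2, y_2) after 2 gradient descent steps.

f(x,y) = 3x^2 + 3y^2 + xy
grad_x = 6x + 1y, grad_y = 6y + 1x
Step 1: grad = (22, -8), (29/10, -8/5)
Step 2: grad = (79/5, -67/10), (211/100, -253/200)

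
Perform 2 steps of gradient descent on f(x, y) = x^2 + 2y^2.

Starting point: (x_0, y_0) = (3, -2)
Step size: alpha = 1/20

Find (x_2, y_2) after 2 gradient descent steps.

f(x,y) = x^2 + 2y^2
grad_x = 2x + 0y, grad_y = 4y + 0x
Step 1: grad = (6, -8), (27/10, -8/5)
Step 2: grad = (27/5, -32/5), (243/100, -32/25)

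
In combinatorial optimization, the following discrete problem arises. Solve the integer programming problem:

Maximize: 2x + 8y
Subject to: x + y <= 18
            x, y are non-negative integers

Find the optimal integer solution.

Objective: 2x + 8y, constraint: x + y <= 18
Coefficient of y is 8 > coefficient of x is 2, so allocate the entire budget to y.
Optimal: x = 0, y = 18, value = 144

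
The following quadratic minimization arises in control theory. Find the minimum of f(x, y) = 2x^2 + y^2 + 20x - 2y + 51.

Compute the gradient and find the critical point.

f(x,y) = 2x^2 + y^2 + 20x - 2y + 51
df/dx = 4x + (20) = 0  =>  x = -5
df/dy = 2y + (-2) = 0  =>  y = 1
f(-5, 1) = 2*(-5)^2 + 1*(1)^2 + 20*(-5) + -2*(1) + 51 = 0
Hessian is diagonal with entries 4, 2 > 0, so this is a minimum.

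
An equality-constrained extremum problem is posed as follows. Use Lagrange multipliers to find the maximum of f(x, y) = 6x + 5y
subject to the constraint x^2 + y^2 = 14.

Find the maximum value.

Set up Lagrange conditions: grad f = lambda * grad g
  6 = 2*lambda*x
  5 = 2*lambda*y
From these: x/y = 6/5, so x = 6t, y = 5t for some t.
Substitute into constraint: (6t)^2 + (5t)^2 = 14
  t^2 * 61 = 14
  t = sqrt(14/61)
Maximum = 6*x + 5*y = (6^2 + 5^2)*t = 61 * sqrt(14/61) = sqrt(854)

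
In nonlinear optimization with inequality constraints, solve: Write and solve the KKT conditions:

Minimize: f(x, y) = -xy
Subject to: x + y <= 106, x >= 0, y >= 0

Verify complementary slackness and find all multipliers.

Problem: min -xy s.t. x + y <= 106 (multiplier lambda), x >= 0 (mu_x), y >= 0 (mu_y)
KKT stationarity: -y + lambda - mu_x = 0, -x + lambda - mu_y = 0, with lambda, mu_x, mu_y >= 0
Complementary slackness: lambda*(x + y - 106) = 0, mu_x*x = 0, mu_y*y = 0
If lambda = 0: y = -mu_x <= 0 and x = -mu_y <= 0 force x = y = 0 with f = 0; but x = y = 53 is feasible with f = -2809 < 0, so this is not the minimum. Hence lambda > 0 and x + y = 106.
Try x > 0, y > 0 (so mu_x = mu_y = 0): y = lambda, x = lambda => x = y = lambda
x + y = 106 => 2*lambda = 106 => lambda = 53
x* = y* = 53 > 0, consistent with mu_x = mu_y = 0.
(Any feasible point with x = 0 or y = 0 has f = 0 > -2809, so the minimum is not on those boundaries.)
min(-xy) = -2809 (i.e. max xy = 2809)
Multipliers: lambda = 53, mu_x = 0, mu_y = 0
Complementary slackness: lambda*(x + y - 106) = 53*(53 + 53 - 106) = 0, mu_x*x = 0*53 = 0, mu_y*y = 0*53 = 0. Satisfied.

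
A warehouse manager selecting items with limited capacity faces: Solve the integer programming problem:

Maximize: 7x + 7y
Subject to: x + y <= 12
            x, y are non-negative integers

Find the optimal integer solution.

Objective: 7x + 7y, constraint: x + y <= 12
Coefficient of x is 7 >= coefficient of y is 7, so allocate the entire budget to x.
Optimal: x = 12, y = 0, value = 84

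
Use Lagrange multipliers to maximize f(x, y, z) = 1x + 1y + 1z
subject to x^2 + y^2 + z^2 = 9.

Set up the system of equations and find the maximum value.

Lagrange conditions: 1 = 2*lambda*x, 1 = 2*lambda*y, 1 = 2*lambda*z
So x:1 = y:1 = z:1, i.e. x = 1t, y = 1t, z = 1t
Constraint: t^2*(1^2 + 1^2 + 1^2) = 9
  t^2 * 3 = 9  =>  t = sqrt(3)
Maximum = 1*1t + 1*1t + 1*1t = 3*sqrt(3) = sqrt(27)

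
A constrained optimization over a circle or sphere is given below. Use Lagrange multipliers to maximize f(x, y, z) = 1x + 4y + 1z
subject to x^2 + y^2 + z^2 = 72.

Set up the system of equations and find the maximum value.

Lagrange conditions: 1 = 2*lambda*x, 4 = 2*lambda*y, 1 = 2*lambda*z
So x:1 = y:4 = z:1, i.e. x = 1t, y = 4t, z = 1t
Constraint: t^2*(1^2 + 4^2 + 1^2) = 72
  t^2 * 18 = 72  =>  t = sqrt(4)
Maximum = 1*1t + 4*4t + 1*1t = 18*sqrt(4) = 36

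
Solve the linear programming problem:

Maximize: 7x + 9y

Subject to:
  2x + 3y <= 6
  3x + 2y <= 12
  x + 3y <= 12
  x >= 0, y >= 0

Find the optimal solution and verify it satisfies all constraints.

Feasible vertices: (0, 0), (0, 2), (3, 0)
Objective 7x + 9y at each vertex:
  (0, 0): 0
  (0, 2): 18
  (3, 0): 21
Maximum is 21 at (3, 0).
Verify constraints at (x, y) = (3, 0):
  2*3 + 3*0 = 6 <= 6 (active)
  3*3 + 2*0 = 9 <= 12
  1*3 + 3*0 = 3 <= 12
  x = 3 >= 0, y = 0 >= 0. All constraints satisfied.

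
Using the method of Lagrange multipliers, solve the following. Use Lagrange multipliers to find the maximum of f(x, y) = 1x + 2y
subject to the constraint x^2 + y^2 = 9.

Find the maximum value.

Set up Lagrange conditions: grad f = lambda * grad g
  1 = 2*lambda*x
  2 = 2*lambda*y
From these: x/y = 1/2, so x = 1t, y = 2t for some t.
Substitute into constraint: (1t)^2 + (2t)^2 = 9
  t^2 * 5 = 9
  t = sqrt(9/5)
Maximum = 1*x + 2*y = (1^2 + 2^2)*t = 5 * sqrt(9/5) = sqrt(45)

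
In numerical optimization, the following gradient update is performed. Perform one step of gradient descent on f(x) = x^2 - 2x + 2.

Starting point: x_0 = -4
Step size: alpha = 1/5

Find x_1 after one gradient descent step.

f(x) = x^2 - 2x + 2
f'(x) = 2x - 2
f'(-4) = 2*-4 + (-2) = -10
x_1 = x_0 - alpha * f'(x_0) = -4 - 1/5 * -10 = -2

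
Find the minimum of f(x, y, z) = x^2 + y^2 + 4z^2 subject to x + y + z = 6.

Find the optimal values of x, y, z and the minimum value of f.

Using Lagrange multipliers on f = x^2 + y^2 + 4z^2 with constraint x + y + z = 6:
Conditions: 2*1*x = lambda, 2*1*y = lambda, 2*4*z = lambda
So x = lambda/2, y = lambda/2, z = lambda/8
Substituting into constraint: lambda * (9/8) = 6
lambda = 16/3
x = 8/3, y = 8/3, z = 2/3
Minimum value = 16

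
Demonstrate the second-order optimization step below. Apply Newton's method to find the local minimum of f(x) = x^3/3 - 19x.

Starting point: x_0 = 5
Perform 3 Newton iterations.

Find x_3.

f(x) = x^3/3 - 19x
f'(x) = x^2 - 19, f''(x) = 2x
Newton update: x_{n+1} = x_n - (x_n^2 - 19)/(2*x_n)
Step 1: x_0 = 5, f'=6, f''=10, x_1 = 22/5
Step 2: x_1 = 22/5, f'=9/25, f''=44/5, x_2 = 959/220
Step 3: x_2 = 959/220, f'=81/48400, f''=959/110, x_3 = 1839281/421960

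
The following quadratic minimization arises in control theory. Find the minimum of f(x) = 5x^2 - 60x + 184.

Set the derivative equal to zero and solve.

f(x) = 5x^2 - 60x + 184
f'(x) = 10x + (-60) = 0
x = 60/10 = 6
f(6) = 4
Since f''(x) = 10 > 0, this is a minimum.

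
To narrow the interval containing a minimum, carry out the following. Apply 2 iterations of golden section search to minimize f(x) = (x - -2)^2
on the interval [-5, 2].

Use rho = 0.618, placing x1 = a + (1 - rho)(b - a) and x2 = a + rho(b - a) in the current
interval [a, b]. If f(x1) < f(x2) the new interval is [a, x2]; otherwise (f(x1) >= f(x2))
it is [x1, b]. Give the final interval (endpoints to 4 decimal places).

Golden section search for min of f(x) = (x - -2)^2 on [-5, 2].
Each step: x1 = a + (1 - rho)(b - a), x2 = a + rho(b - a); if f(x1) < f(x2) keep [a, x2], otherwise keep [x1, b].
Step 1: [-5.0000, 2.0000], x1=-2.3260 (f=0.1063), x2=-0.6740 (f=1.7583); f(x1) < f(x2) => keep [-5.0000, -0.6740]
Step 2: [-5.0000, -0.6740], x1=-3.3475 (f=1.8157), x2=-2.3265 (f=0.1066); f(x1) > f(x2) => keep [-3.3475, -0.6740]
Final interval: [-3.3475, -0.6740]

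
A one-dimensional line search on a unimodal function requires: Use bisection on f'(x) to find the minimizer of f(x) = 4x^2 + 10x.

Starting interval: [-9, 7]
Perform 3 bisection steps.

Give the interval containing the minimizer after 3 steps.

Finding critical point of f(x) = 4x^2 + 10x using bisection on f'(x) = 8x + 10.
f'(x) = 0 when x = -5/4.
Starting interval: [-9, 7]
Step 1: mid = -1, f'(mid) = 2, new interval = [-9, -1]
Step 2: mid = -5, f'(mid) = -30, new interval = [-5, -1]
Step 3: mid = -3, f'(mid) = -14, new interval = [-3, -1]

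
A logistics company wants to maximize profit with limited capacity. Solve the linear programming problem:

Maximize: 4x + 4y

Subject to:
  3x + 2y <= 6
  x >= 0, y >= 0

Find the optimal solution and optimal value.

The feasible region has vertices at [(0, 0), (2, 0), (0, 3)].
Checking objective 4x + 4y at each vertex:
  (0, 0): 4*0 + 4*0 = 0
  (2, 0): 4*2 + 4*0 = 8
  (0, 3): 4*0 + 4*3 = 12
Maximum is 12 at (0, 3).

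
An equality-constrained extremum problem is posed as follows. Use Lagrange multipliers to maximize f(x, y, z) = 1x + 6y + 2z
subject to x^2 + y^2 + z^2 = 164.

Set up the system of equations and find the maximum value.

Lagrange conditions: 1 = 2*lambda*x, 6 = 2*lambda*y, 2 = 2*lambda*z
So x:1 = y:6 = z:2, i.e. x = 1t, y = 6t, z = 2t
Constraint: t^2*(1^2 + 6^2 + 2^2) = 164
  t^2 * 41 = 164  =>  t = sqrt(4)
Maximum = 1*1t + 6*6t + 2*2t = 41*sqrt(4) = 82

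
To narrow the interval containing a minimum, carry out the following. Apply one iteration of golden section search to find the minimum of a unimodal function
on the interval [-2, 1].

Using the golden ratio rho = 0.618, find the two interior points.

Golden section search on [-2, 1].
Golden ratio rho = 0.618 (approx).
Interior points:
  x_1 = -2 + (1-0.618)*3 = -0.8540
  x_2 = -2 + 0.618*3 = -0.1460
Compare f(x_1) and f(x_2) to determine which subinterval to keep.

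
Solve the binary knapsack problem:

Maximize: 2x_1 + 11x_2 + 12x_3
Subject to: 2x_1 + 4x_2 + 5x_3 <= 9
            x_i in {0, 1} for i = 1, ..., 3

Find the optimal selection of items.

Items: item 1 (v=2, w=2), item 2 (v=11, w=4), item 3 (v=12, w=5)
Capacity: 9
Checking all 8 subsets (w = total weight, v = total value):
  {}: w = 0, v = 0
  {1}: w = 2, v = 2
  {2}: w = 4, v = 11
  {3}: w = 5, v = 12
  {1, 2}: w = 6, v = 13
  {1, 3}: w = 7, v = 14
  {2, 3}: w = 9, v = 23
  {1, 2, 3}: w = 11 > 9, infeasible
Best feasible subset: items [2, 3]
Total weight: 9 <= 9, total value: 23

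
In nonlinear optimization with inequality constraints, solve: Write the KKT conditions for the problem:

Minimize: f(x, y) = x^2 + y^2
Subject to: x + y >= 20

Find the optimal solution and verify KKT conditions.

KKT conditions for min x^2 + y^2 s.t. x + y >= 20:
Stationarity: 2x = mu, 2y = mu
So x = y = mu/2.
Complementary slackness: mu*(x + y - 20) = 0
Primal feasibility: x + y >= 20; dual feasibility: mu >= 0
If mu = 0 then x = y = 0, but 0 + 0 < 20 is infeasible, so the constraint is active.
Constraint active: x + y = 2*(mu/2) = 20 => mu = 20
x = y = 10, f = 200
Verify: stationarity 2*10 = 20 = mu; primal 10 + 10 = 20 >= 20; dual mu = 20 >= 0; complementary slackness 20*(20 - 20) = 0. All KKT conditions hold.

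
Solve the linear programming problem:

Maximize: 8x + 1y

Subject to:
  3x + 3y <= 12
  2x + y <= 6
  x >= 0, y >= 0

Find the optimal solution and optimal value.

Feasible vertices: (0, 0), (0, 4), (2, 2), (3, 0)
Objective 8x + 1y at each:
  (0, 0): 0
  (0, 4): 4
  (2, 2): 18
  (3, 0): 24
Maximum is 24 at (3, 0).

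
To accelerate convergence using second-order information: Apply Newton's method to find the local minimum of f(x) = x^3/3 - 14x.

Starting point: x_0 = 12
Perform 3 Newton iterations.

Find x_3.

f(x) = x^3/3 - 14x
f'(x) = x^2 - 14, f''(x) = 2x
Newton update: x_{n+1} = x_n - (x_n^2 - 14)/(2*x_n)
Step 1: x_0 = 12, f'=130, f''=24, x_1 = 79/12
Step 2: x_1 = 79/12, f'=4225/144, f''=79/6, x_2 = 8257/1896
Step 3: x_2 = 8257/1896, f'=17850625/3594816, f''=8257/948, x_3 = 118505473/31310544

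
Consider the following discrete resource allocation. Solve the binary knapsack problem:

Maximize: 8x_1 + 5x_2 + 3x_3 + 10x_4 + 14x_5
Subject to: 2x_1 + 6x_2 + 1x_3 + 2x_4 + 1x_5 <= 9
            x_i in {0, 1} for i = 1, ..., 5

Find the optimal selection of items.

Items: item 1 (v=8, w=2), item 2 (v=5, w=6), item 3 (v=3, w=1), item 4 (v=10, w=2), item 5 (v=14, w=1)
Capacity: 9
Checking all 32 subsets (w = total weight, v = total value):
  {}: w = 0, v = 0
  {1}: w = 2, v = 8
  {2}: w = 6, v = 5
  {3}: w = 1, v = 3
  {4}: w = 2, v = 10
  {5}: w = 1, v = 14
  {1, 2}: w = 8, v = 13
  {1, 3}: w = 3, v = 11
  {1, 4}: w = 4, v = 18
  {1, 5}: w = 3, v = 22
  {2, 3}: w = 7, v = 8
  {2, 4}: w = 8, v = 15
  {2, 5}: w = 7, v = 19
  {3, 4}: w = 3, v = 13
  {3, 5}: w = 2, v = 17
  {4, 5}: w = 3, v = 24
  {1, 2, 3}: w = 9, v = 16
  {1, 2, 4}: w = 10 > 9, infeasible
  {1, 2, 5}: w = 9, v = 27
  {1, 3, 4}: w = 5, v = 21
  {1, 3, 5}: w = 4, v = 25
  {1, 4, 5}: w = 5, v = 32
  {2, 3, 4}: w = 9, v = 18
  {2, 3, 5}: w = 8, v = 22
  {2, 4, 5}: w = 9, v = 29
  {3, 4, 5}: w = 4, v = 27
  {1, 2, 3, 4}: w = 11 > 9, infeasible
  {1, 2, 3, 5}: w = 10 > 9, infeasible
  {1, 2, 4, 5}: w = 11 > 9, infeasible
  {1, 3, 4, 5}: w = 6, v = 35
  {2, 3, 4, 5}: w = 10 > 9, infeasible
  {1, 2, 3, 4, 5}: w = 12 > 9, infeasible
Best feasible subset: items [1, 3, 4, 5]
Total weight: 6 <= 9, total value: 35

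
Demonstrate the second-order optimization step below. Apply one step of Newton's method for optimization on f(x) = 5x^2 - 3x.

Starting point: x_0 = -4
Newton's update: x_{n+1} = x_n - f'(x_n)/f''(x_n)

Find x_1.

f(x) = 5x^2 - 3x
f'(x) = 10x + (-3), f''(x) = 10
Newton step: x_1 = x_0 - f'(x_0)/f''(x_0)
f'(-4) = -43
x_1 = -4 - -43/10 = 3/10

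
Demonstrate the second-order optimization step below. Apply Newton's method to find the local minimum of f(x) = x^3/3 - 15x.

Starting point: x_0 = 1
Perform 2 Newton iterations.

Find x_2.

f(x) = x^3/3 - 15x
f'(x) = x^2 - 15, f''(x) = 2x
Newton update: x_{n+1} = x_n - (x_n^2 - 15)/(2*x_n)
Step 1: x_0 = 1, f'=-14, f''=2, x_1 = 8
Step 2: x_1 = 8, f'=49, f''=16, x_2 = 79/16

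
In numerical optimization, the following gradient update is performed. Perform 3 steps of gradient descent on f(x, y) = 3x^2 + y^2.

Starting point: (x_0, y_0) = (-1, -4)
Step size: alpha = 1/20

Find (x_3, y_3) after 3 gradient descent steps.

f(x,y) = 3x^2 + y^2
grad_x = 6x + 0y, grad_y = 2y + 0x
Step 1: grad = (-6, -8), (-7/10, -18/5)
Step 2: grad = (-21/5, -36/5), (-49/100, -81/25)
Step 3: grad = (-147/50, -162/25), (-343/1000, -729/250)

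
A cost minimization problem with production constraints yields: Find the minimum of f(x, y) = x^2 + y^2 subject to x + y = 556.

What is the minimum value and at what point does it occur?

Substitute y = 556 - x into f(x,y) = x^2 + y^2:
g(x) = x^2 + (556 - x)^2 = 2x^2 - 1112x + 309136
g'(x) = 4x - 1112 = 0  =>  x = 278
y = 556 - 278 = 278
Minimum value = 278^2 + 278^2 = 154568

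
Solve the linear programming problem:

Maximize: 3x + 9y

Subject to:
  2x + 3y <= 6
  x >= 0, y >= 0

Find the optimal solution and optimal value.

The feasible region has vertices at [(0, 0), (3, 0), (0, 2)].
Checking objective 3x + 9y at each vertex:
  (0, 0): 3*0 + 9*0 = 0
  (3, 0): 3*3 + 9*0 = 9
  (0, 2): 3*0 + 9*2 = 18
Maximum is 18 at (0, 2).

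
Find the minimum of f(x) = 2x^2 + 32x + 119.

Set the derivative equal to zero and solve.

f(x) = 2x^2 + 32x + 119
f'(x) = 4x + (32) = 0
x = -32/4 = -8
f(-8) = -9
Since f''(x) = 4 > 0, this is a minimum.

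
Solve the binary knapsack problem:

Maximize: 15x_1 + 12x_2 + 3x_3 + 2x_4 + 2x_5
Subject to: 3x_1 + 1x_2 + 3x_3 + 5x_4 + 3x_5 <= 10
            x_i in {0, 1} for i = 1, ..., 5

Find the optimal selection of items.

Items: item 1 (v=15, w=3), item 2 (v=12, w=1), item 3 (v=3, w=3), item 4 (v=2, w=5), item 5 (v=2, w=3)
Capacity: 10
Checking all 32 subsets (w = total weight, v = total value):
  {}: w = 0, v = 0
  {1}: w = 3, v = 15
  {2}: w = 1, v = 12
  {3}: w = 3, v = 3
  {4}: w = 5, v = 2
  {5}: w = 3, v = 2
  {1, 2}: w = 4, v = 27
  {1, 3}: w = 6, v = 18
  {1, 4}: w = 8, v = 17
  {1, 5}: w = 6, v = 17
  {2, 3}: w = 4, v = 15
  {2, 4}: w = 6, v = 14
  {2, 5}: w = 4, v = 14
  {3, 4}: w = 8, v = 5
  {3, 5}: w = 6, v = 5
  {4, 5}: w = 8, v = 4
  {1, 2, 3}: w = 7, v = 30
  {1, 2, 4}: w = 9, v = 29
  {1, 2, 5}: w = 7, v = 29
  {1, 3, 4}: w = 11 > 10, infeasible
  {1, 3, 5}: w = 9, v = 20
  {1, 4, 5}: w = 11 > 10, infeasible
  {2, 3, 4}: w = 9, v = 17
  {2, 3, 5}: w = 7, v = 17
  {2, 4, 5}: w = 9, v = 16
  {3, 4, 5}: w = 11 > 10, infeasible
  {1, 2, 3, 4}: w = 12 > 10, infeasible
  {1, 2, 3, 5}: w = 10, v = 32
  {1, 2, 4, 5}: w = 12 > 10, infeasible
  {1, 3, 4, 5}: w = 14 > 10, infeasible
  {2, 3, 4, 5}: w = 12 > 10, infeasible
  {1, 2, 3, 4, 5}: w = 15 > 10, infeasible
Best feasible subset: items [1, 2, 3, 5]
Total weight: 10 <= 10, total value: 32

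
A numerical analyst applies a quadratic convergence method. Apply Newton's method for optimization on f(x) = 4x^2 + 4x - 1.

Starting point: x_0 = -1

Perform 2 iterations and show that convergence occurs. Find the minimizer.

f(x) = 4x^2 + 4x - 1, f'(x) = 8x + (4), f''(x) = 8
Step 1: f'(-1) = -4, x_1 = -1 - -4/8 = -1/2
Step 2: f'(-1/2) = 0, x_2 = -1/2 (converged)
Newton's method converges in 1 step for quadratics.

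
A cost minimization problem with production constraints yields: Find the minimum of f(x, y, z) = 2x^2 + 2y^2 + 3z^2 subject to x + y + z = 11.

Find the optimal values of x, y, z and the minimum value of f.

Using Lagrange multipliers on f = 2x^2 + 2y^2 + 3z^2 with constraint x + y + z = 11:
Conditions: 2*2*x = lambda, 2*2*y = lambda, 2*3*z = lambda
So x = lambda/4, y = lambda/4, z = lambda/6
Substituting into constraint: lambda * (2/3) = 11
lambda = 33/2
x = 33/8, y = 33/8, z = 11/4
Minimum value = 363/4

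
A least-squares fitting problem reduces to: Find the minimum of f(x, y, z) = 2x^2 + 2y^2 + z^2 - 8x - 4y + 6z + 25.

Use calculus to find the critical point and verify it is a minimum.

f(x,y,z) = 2x^2 + 2y^2 + z^2 - 8x - 4y + 6z + 25
df/dx = 4x + (-8) = 0 => x = 2
df/dy = 4y + (-4) = 0 => y = 1
df/dz = 2z + (6) = 0 => z = -3
f(2,1,-3) = 2*(2)^2 + 2*(1)^2 + 1*(-3)^2 + -8*(2) + -4*(1) + 6*(-3) + 25 = 6
Hessian is diagonal with entries 4, 4, 2 > 0, confirmed minimum.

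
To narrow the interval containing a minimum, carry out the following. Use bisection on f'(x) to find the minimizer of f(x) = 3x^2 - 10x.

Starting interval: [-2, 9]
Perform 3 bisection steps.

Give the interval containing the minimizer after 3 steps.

Finding critical point of f(x) = 3x^2 - 10x using bisection on f'(x) = 6x + -10.
f'(x) = 0 when x = 5/3.
Starting interval: [-2, 9]
Step 1: mid = 7/2, f'(mid) = 11, new interval = [-2, 7/2]
Step 2: mid = 3/4, f'(mid) = -11/2, new interval = [3/4, 7/2]
Step 3: mid = 17/8, f'(mid) = 11/4, new interval = [3/4, 17/8]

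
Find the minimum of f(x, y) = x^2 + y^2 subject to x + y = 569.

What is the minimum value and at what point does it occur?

Substitute y = 569 - x into f(x,y) = x^2 + y^2:
g(x) = x^2 + (569 - x)^2 = 2x^2 - 1138x + 323761
g'(x) = 4x - 1138 = 0  =>  x = 569/2
y = 569 - 569/2 = 569/2
Minimum value = (569/2)^2 + (569/2)^2 = 323761/2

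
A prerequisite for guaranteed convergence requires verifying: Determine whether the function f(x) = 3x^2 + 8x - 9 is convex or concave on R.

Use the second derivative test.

f(x) = 3x^2 + 8x - 9
f'(x) = 6x + 8
f''(x) = 6
Since f''(x) = 6 > 0 for all x, f is convex on R.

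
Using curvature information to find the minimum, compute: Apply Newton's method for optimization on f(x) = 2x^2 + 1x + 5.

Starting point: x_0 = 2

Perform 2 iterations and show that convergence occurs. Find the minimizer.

f(x) = 2x^2 + 1x + 5, f'(x) = 4x + (1), f''(x) = 4
Step 1: f'(2) = 9, x_1 = 2 - 9/4 = -1/4
Step 2: f'(-1/4) = 0, x_2 = -1/4 (converged)
Newton's method converges in 1 step for quadratics.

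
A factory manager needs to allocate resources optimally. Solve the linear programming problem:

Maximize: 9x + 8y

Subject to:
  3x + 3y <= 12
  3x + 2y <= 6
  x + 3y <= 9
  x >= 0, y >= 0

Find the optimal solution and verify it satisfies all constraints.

Feasible vertices: (0, 0), (0, 3), (2, 0)
Objective 9x + 8y at each vertex:
  (0, 0): 0
  (0, 3): 24
  (2, 0): 18
Maximum is 24 at (0, 3).
Verify constraints at (x, y) = (0, 3):
  3*0 + 3*3 = 9 <= 12
  3*0 + 2*3 = 6 <= 6 (active)
  1*0 + 3*3 = 9 <= 9 (active)
  x = 0 >= 0, y = 3 >= 0. All constraints satisfied.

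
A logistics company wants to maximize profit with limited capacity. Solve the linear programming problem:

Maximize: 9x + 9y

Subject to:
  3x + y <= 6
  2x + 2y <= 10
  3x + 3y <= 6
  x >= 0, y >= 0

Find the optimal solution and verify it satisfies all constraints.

Feasible vertices: (0, 0), (0, 2), (2, 0)
Objective 9x + 9y at each vertex:
  (0, 0): 0
  (0, 2): 18
  (2, 0): 18
Maximum is 18 at (0, 2).
Verify constraints at (x, y) = (0, 2):
  3*0 + 1*2 = 2 <= 6
  2*0 + 2*2 = 4 <= 10
  3*0 + 3*2 = 6 <= 6 (active)
  x = 0 >= 0, y = 2 >= 0. All constraints satisfied.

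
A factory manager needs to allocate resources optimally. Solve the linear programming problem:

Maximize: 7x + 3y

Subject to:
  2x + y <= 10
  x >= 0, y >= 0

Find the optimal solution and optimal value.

The feasible region has vertices at [(0, 0), (5, 0), (0, 10)].
Checking objective 7x + 3y at each vertex:
  (0, 0): 7*0 + 3*0 = 0
  (5, 0): 7*5 + 3*0 = 35
  (0, 10): 7*0 + 3*10 = 30
Maximum is 35 at (5, 0).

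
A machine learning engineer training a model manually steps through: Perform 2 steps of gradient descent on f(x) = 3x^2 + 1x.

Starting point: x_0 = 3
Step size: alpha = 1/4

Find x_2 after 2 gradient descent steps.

f(x) = 3x^2 + 1x, f'(x) = 6x + (1)
Step 1: f'(3) = 19, x_1 = 3 - 1/4 * 19 = -7/4
Step 2: f'(-7/4) = -19/2, x_2 = -7/4 - 1/4 * -19/2 = 5/8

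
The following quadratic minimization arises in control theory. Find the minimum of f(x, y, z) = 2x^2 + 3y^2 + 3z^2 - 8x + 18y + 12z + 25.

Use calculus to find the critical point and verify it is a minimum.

f(x,y,z) = 2x^2 + 3y^2 + 3z^2 - 8x + 18y + 12z + 25
df/dx = 4x + (-8) = 0 => x = 2
df/dy = 6y + (18) = 0 => y = -3
df/dz = 6z + (12) = 0 => z = -2
f(2,-3,-2) = 2*(2)^2 + 3*(-3)^2 + 3*(-2)^2 + -8*(2) + 18*(-3) + 12*(-2) + 25 = -22
Hessian is diagonal with entries 4, 6, 6 > 0, confirmed minimum.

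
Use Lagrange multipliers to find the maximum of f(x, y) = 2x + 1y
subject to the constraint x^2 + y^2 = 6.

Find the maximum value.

Set up Lagrange conditions: grad f = lambda * grad g
  2 = 2*lambda*x
  1 = 2*lambda*y
From these: x/y = 2/1, so x = 2t, y = 1t for some t.
Substitute into constraint: (2t)^2 + (1t)^2 = 6
  t^2 * 5 = 6
  t = sqrt(6/5)
Maximum = 2*x + 1*y = (2^2 + 1^2)*t = 5 * sqrt(6/5) = sqrt(30)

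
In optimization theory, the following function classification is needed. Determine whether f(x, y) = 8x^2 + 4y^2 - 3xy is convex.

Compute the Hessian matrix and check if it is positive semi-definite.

f(x,y) = 8x^2 + 4y^2 - 3xy
Hessian H = [[16, -3], [-3, 8]]
trace(H) = 24, det(H) = 119
Eigenvalues: (24 +/- sqrt(100)) / 2 = 17, 7
Since both eigenvalues > 0, f is convex.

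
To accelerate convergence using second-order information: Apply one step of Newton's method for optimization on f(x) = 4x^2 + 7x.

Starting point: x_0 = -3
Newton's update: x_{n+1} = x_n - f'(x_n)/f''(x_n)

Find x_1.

f(x) = 4x^2 + 7x
f'(x) = 8x + (7), f''(x) = 8
Newton step: x_1 = x_0 - f'(x_0)/f''(x_0)
f'(-3) = -17
x_1 = -3 - -17/8 = -7/8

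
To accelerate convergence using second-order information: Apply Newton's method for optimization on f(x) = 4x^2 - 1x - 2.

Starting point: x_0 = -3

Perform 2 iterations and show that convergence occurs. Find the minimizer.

f(x) = 4x^2 - 1x - 2, f'(x) = 8x + (-1), f''(x) = 8
Step 1: f'(-3) = -25, x_1 = -3 - -25/8 = 1/8
Step 2: f'(1/8) = 0, x_2 = 1/8 (converged)
Newton's method converges in 1 step for quadratics.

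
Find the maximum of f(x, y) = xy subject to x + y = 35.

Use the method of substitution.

Substitute y = 35 - x into f(x,y) = xy:
g(x) = x(35 - x) = 35x - x^2
g'(x) = 35 - 2x = 0  =>  x = 35/2
y = 35 - 35/2 = 35/2
Maximum value = (35/2) * (35/2) = 1225/4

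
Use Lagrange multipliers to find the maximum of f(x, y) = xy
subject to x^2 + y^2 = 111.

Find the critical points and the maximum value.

Lagrange conditions: y = 2*lambda*x and x = 2*lambda*y
If x = 0 then y = 0, violating the constraint, so x, y != 0.
Dividing: y/x = x/y => x^2 = y^2 => y = x or y = -x
Constraint: 2x^2 = 111 => x^2 = 111/2 => x = +/-sqrt(111/2)
Critical points: (sqrt(111/2), sqrt(111/2)), (-sqrt(111/2), -sqrt(111/2)), (sqrt(111/2), -sqrt(111/2)), (-sqrt(111/2), sqrt(111/2))
  y = x:  xy = x^2 = 111/2  at (sqrt(111/2), sqrt(111/2)) and (-sqrt(111/2), -sqrt(111/2))
  y = -x: xy = -x^2 = -111/2 at (sqrt(111/2), -sqrt(111/2)) and (-sqrt(111/2), sqrt(111/2))
Maximum xy = 111/2 at (sqrt(111/2), sqrt(111/2)) and (-sqrt(111/2), -sqrt(111/2))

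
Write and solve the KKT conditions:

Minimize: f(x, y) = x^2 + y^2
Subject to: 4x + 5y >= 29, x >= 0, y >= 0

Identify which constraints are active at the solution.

KKT conditions for min x^2 + y^2 s.t. 4x + 5y >= 29, x >= 0, y >= 0:
Stationarity: 2x = mu*4 + mu_x, 2y = mu*5 + mu_y, with mu, mu_x, mu_y >= 0
Complementary slackness: mu*(4x + 5y - 29) = 0, mu_x*x = 0, mu_y*y = 0
(0, 0) is infeasible (4*0 + 5*0 < 29), so if mu = 0 stationarity would force x = mu_x/2 >= 0, y = mu_y/2 >= 0 with mu_x*x = mu_y*y = 0, i.e. x = y = 0: contradiction. Hence mu > 0 and 4x + 5y = 29 is active.
Try x > 0, y > 0 (so mu_x = mu_y = 0): x = 4*mu/2, y = 5*mu/2
Substitute: 4*(4*mu/2) + 5*(5*mu/2) = 29
  mu*41/2 = 29 => mu = 58/41
x* = 116/41 > 0, y* = 145/41 > 0, consistent with mu_x = mu_y = 0.
f is convex and the constraints are linear, so this KKT point is the global minimum.
f* = 841/41
Active constraints: 4x + 5y >= 29 (holds with equality, mu = 58/41 > 0); x >= 0 and y >= 0 are inactive (mu_x = mu_y = 0).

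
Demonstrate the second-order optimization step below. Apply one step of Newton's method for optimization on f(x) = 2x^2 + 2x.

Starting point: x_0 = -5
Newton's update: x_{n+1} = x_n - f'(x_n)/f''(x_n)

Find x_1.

f(x) = 2x^2 + 2x
f'(x) = 4x + (2), f''(x) = 4
Newton step: x_1 = x_0 - f'(x_0)/f''(x_0)
f'(-5) = -18
x_1 = -5 - -18/4 = -1/2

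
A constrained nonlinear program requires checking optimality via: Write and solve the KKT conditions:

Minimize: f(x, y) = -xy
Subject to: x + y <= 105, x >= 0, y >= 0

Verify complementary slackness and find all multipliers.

Problem: min -xy s.t. x + y <= 105 (multiplier lambda), x >= 0 (mu_x), y >= 0 (mu_y)
KKT stationarity: -y + lambda - mu_x = 0, -x + lambda - mu_y = 0, with lambda, mu_x, mu_y >= 0
Complementary slackness: lambda*(x + y - 105) = 0, mu_x*x = 0, mu_y*y = 0
If lambda = 0: y = -mu_x <= 0 and x = -mu_y <= 0 force x = y = 0 with f = 0; but x = y = 105/2 is feasible with f = -11025/4 < 0, so this is not the minimum. Hence lambda > 0 and x + y = 105.
Try x > 0, y > 0 (so mu_x = mu_y = 0): y = lambda, x = lambda => x = y = lambda
x + y = 105 => 2*lambda = 105 => lambda = 105/2
x* = y* = 105/2 > 0, consistent with mu_x = mu_y = 0.
(Any feasible point with x = 0 or y = 0 has f = 0 > -11025/4, so the minimum is not on those boundaries.)
min(-xy) = -11025/4 (i.e. max xy = 11025/4)
Multipliers: lambda = 105/2, mu_x = 0, mu_y = 0
Complementary slackness: lambda*(x + y - 105) = 105/2*(105/2 + 105/2 - 105) = 0, mu_x*x = 0*105/2 = 0, mu_y*y = 0*105/2 = 0. Satisfied.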